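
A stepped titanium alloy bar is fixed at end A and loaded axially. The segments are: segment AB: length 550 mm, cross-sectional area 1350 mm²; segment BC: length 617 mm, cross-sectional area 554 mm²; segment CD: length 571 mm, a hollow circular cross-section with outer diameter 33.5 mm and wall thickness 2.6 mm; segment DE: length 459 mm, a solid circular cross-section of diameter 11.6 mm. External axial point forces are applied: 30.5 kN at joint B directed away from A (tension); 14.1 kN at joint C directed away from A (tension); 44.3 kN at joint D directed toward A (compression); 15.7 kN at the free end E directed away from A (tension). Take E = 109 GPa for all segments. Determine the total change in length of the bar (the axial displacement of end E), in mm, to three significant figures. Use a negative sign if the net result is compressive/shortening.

Internal axial forces (sectioning from the free end, tension +): N_DE = 15.7 kN, N_CD = -28.6 kN, N_BC = -14.5 kN, N_AB = 16 kN.
A_CD = 252.4 mm².
A_DE = 105.7 mm².
δ_AB = 16000·550/(1350·109000) = 0.0598 mm
δ_BC = -14500·617/(554·109000) = -0.1482 mm
δ_CD = -28600·571/(252.4·109000) = -0.5936 mm
δ_DE = 15700·459/(105.7·109000) = 0.6256 mm
δ = Σδ_i = -0.05638 mm.

-0.0564 mm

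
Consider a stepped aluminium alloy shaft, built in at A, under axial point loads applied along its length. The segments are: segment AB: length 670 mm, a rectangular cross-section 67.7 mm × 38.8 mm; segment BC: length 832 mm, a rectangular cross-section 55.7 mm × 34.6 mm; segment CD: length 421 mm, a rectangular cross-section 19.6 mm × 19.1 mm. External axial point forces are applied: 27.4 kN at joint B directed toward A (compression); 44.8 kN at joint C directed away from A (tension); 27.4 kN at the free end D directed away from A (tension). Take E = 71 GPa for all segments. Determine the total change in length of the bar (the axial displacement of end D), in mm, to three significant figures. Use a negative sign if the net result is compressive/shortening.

Internal axial forces (sectioning from the free end, tension +): N_CD = 27.4 kN, N_BC = 72.2 kN, N_AB = 44.8 kN.
A_AB = 2627 mm².
A_BC = 1927 mm².
A_CD = 374.4 mm².
δ_AB = 44800·670/(2627·71000) = 0.1609 mm
δ_BC = 72200·832/(1927·71000) = 0.439 mm
δ_CD = 27400·421/(374.4·71000) = 0.434 mm
δ = Σδ_i = 1.034 mm.

1.03 mm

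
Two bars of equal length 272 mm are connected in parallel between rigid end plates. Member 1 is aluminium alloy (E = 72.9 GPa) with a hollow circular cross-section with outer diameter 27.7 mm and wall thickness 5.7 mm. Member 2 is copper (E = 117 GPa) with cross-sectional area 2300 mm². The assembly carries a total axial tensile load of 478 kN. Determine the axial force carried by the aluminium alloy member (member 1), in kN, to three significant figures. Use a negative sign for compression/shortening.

A_1 = 394 mm².
Equal strain + equilibrium ⇒ each member carries load in proportion to AE: A₁E₁ = 28720000 N, A₂E₂ = 269100000 N, ΣAE = 297800000 N.
F₁ = P·A₁E₁/ΣAE = 478000·28720000/297800000 = 46090 N.

46.1 kN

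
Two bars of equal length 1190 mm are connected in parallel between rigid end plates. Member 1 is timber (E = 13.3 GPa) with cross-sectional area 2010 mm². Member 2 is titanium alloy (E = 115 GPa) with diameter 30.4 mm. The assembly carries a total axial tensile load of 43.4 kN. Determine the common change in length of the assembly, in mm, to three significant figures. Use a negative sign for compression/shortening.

0.469 mm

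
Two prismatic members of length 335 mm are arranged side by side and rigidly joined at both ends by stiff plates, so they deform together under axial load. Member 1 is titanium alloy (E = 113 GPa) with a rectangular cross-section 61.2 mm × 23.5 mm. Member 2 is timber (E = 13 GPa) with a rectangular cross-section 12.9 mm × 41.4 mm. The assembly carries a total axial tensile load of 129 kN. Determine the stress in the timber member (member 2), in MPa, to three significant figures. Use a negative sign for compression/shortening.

9.90 MPa

A_1 = 1438 mm².
A_2 = 534.1 mm².
Equal strain + equilibrium ⇒ each member carries load in proportion to AE: A₁E₁ = 162500000 N, A₂E₂ = 6943000 N, ΣAE = 169500000 N.
σ₂ = P·E₂/ΣAE = 129000·13000/169500000 = 9.896 MPa.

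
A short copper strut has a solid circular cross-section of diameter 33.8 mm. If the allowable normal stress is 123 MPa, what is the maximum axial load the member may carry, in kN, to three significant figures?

110 kN

A = 897.3 mm².
P_max = σ_allow · A = 123 · 897.3 = 110400 N = 110.4 kN.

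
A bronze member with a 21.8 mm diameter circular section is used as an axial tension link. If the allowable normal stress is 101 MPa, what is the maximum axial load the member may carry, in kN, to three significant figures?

37.7 kN

A = 373.3 mm².
P_max = σ_allow · A = 101 · 373.3 = 37700 N = 37.7 kN.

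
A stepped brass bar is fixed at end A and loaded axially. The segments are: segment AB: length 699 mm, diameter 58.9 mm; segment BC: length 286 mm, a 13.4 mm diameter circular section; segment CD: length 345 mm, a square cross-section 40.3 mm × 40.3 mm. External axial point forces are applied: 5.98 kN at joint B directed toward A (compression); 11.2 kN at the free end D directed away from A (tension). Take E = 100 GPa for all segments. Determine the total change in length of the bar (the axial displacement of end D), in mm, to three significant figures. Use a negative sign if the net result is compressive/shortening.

Internal axial forces (sectioning from the free end, tension +): N_CD = 11.2 kN, N_BC = 11.2 kN, N_AB = 5.22 kN.
A_AB = 2725 mm².
A_BC = 141 mm².
A_CD = 1624 mm².
δ_AB = 5220·699/(2725·100000) = 0.01339 mm
δ_BC = 11200·286/(141·100000) = 0.2271 mm
δ_CD = 11200·345/(1624·100000) = 0.02379 mm
δ = Σδ_i = 0.2643 mm.

0.264 mm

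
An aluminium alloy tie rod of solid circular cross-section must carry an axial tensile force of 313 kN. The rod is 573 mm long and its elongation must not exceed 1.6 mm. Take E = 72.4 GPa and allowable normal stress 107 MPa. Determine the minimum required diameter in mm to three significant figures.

Required area A ≥ P/σ_allow = 313000/107 = 2925 mm².
For a solid circular section, d ≥ √(4A/π) = 61.03 mm.
Elongation limit: A ≥ PL/(Eδ_allow) = 313000·573/(72400·1.6) = 1548 mm² ⇒ d ≥ 44.4 mm.
The stress limit governs.

61.0 mm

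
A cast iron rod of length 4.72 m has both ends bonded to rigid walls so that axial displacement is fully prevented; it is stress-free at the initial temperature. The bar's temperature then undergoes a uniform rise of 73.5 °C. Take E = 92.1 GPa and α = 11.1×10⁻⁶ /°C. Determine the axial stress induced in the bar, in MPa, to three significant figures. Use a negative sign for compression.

Free thermal expansion αLΔT = 11.1e-6 · 4720 · 73.5 = 3.851 mm.
The walls impose strain ε = −(3.851)/4720 = -8.1585e-04; σ = Eε = 92100 · -8.1585e-04 = -75.14 MPa.

-75.1 MPa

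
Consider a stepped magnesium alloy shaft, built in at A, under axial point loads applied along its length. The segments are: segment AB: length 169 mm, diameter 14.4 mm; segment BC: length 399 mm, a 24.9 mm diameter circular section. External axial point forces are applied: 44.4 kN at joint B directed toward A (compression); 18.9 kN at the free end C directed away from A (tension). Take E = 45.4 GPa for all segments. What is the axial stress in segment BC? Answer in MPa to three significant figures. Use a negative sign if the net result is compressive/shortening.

Internal axial forces (sectioning from the free end, tension +): N_BC = 18.9 kN, N_AB = -25.5 kN.
A_BC = 487 mm².
σ_BC = N_BC/A_BC = 18900/487 = 38.81 MPa.

38.8 MPa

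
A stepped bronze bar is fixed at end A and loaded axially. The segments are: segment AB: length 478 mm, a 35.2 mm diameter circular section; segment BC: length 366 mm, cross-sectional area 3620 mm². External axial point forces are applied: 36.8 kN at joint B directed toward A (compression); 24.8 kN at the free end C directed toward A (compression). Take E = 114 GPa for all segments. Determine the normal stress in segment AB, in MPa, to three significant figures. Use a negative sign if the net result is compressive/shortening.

Internal axial forces (sectioning from the free end, tension +): N_BC = -24.8 kN, N_AB = -61.6 kN.
A_AB = 973.1 mm².
σ_AB = N_AB/A_AB = -61600/973.1 = -63.3 MPa.

-63.3 MPa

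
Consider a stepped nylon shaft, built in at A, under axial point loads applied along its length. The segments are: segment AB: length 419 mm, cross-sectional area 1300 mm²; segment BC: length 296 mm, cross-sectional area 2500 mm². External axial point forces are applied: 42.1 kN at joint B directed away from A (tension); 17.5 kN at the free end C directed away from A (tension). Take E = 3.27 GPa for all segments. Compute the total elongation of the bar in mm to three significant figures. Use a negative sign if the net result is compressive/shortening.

6.51 mm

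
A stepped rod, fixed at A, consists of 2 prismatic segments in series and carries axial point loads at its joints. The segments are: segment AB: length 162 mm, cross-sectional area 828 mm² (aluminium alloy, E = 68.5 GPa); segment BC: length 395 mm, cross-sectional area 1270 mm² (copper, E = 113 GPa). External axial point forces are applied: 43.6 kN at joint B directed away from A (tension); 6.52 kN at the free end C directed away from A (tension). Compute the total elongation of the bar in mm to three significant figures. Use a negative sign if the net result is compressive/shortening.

Internal axial forces (sectioning from the free end, tension +): N_BC = 6.52 kN, N_AB = 50.12 kN.
δ_AB = 50120·162/(828·68500) = 0.1432 mm
δ_BC = 6520·395/(1270·113000) = 0.01795 mm
δ = Σδ_i = 0.1611 mm.

0.161 mm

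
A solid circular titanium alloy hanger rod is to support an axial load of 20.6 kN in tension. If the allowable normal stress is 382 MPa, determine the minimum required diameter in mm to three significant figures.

8.29 mm

Required area A ≥ P/σ_allow = 20600/382 = 53.93 mm².
For a solid circular section, d ≥ √(4A/π) = 8.286 mm.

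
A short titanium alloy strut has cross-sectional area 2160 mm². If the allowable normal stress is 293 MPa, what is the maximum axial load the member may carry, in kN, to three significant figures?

633 kN

P_max = σ_allow · A = 293 · 2160 = 632900 N = 632.9 kN.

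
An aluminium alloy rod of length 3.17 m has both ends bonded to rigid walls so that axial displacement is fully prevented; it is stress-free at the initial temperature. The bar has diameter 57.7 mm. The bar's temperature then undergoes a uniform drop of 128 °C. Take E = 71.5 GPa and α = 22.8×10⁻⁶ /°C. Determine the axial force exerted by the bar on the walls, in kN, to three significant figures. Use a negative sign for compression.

Free thermal expansion αLΔT = 22.8e-6 · 3170 · -128 = -9.251 mm.
The walls impose strain ε = −(-9.251)/3170 = 2.9184e-03; σ = Eε = 71500 · 2.9184e-03 = 208.7 MPa.
Wall reaction R = σ·A = 208.7·2615 = 545600 N = 545.6 kN.

546 kN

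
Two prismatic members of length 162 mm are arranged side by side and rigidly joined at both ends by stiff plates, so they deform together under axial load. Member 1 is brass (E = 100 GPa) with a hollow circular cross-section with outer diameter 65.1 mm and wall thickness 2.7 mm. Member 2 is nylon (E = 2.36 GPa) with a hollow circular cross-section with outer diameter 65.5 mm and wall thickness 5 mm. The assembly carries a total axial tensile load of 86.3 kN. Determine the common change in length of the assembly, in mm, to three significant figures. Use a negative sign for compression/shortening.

0.253 mm

A_1 = 529.3 mm².
A_2 = 950.3 mm².
Equal strain + equilibrium ⇒ each member carries load in proportion to AE: A₁E₁ = 52930000 N, A₂E₂ = 2243000 N, ΣAE = 55170000 N.
δ = PL/ΣAE = 86300·162/55170000 = 0.2534 mm.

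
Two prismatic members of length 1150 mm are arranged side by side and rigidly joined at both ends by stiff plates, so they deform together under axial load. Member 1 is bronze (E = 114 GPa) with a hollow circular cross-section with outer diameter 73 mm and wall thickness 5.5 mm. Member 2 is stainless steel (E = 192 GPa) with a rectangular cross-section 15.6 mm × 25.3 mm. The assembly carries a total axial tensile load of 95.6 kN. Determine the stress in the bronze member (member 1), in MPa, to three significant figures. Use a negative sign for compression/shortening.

A_1 = 1166 mm².
A_2 = 394.7 mm².
Equal strain + equilibrium ⇒ each member carries load in proportion to AE: A₁E₁ = 133000000 N, A₂E₂ = 75780000 N, ΣAE = 208700000 N.
σ₁ = P·E₁/ΣAE = 95600·114000/208700000 = 52.21 MPa.

52.2 MPa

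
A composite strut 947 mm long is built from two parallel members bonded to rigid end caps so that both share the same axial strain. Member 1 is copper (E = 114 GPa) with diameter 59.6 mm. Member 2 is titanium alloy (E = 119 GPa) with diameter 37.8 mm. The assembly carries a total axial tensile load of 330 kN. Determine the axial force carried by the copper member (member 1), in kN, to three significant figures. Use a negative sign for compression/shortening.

232 kN

A_1 = 2790 mm².
A_2 = 1122 mm².
Equal strain + equilibrium ⇒ each member carries load in proportion to AE: A₁E₁ = 318000000 N, A₂E₂ = 133500000 N, ΣAE = 451600000 N.
F₁ = P·A₁E₁/ΣAE = 330000·318000000/451600000 = 232400 N.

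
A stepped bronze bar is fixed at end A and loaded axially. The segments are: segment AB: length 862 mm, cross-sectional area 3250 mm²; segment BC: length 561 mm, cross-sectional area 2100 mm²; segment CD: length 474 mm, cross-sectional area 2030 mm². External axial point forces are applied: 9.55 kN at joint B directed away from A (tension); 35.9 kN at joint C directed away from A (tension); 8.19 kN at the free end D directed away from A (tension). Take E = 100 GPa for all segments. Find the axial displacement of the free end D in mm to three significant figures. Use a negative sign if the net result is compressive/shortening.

Internal axial forces (sectioning from the free end, tension +): N_CD = 8.19 kN, N_BC = 44.09 kN, N_AB = 53.64 kN.
δ_AB = 53640·862/(3250·100000) = 0.1423 mm
δ_BC = 44090·561/(2100·100000) = 0.1178 mm
δ_CD = 8190·474/(2030·100000) = 0.01912 mm
δ = Σδ_i = 0.2792 mm.

0.279 mm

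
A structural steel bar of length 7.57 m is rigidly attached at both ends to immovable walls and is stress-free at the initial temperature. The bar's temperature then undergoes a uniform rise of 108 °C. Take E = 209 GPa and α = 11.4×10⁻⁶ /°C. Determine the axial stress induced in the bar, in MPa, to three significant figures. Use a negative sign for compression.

-257 MPa

Free thermal expansion αLΔT = 11.4e-6 · 7570 · 108 = 9.32 mm.
The walls impose strain ε = −(9.32)/7570 = -1.2312e-03; σ = Eε = 209000 · -1.2312e-03 = -257.3 MPa.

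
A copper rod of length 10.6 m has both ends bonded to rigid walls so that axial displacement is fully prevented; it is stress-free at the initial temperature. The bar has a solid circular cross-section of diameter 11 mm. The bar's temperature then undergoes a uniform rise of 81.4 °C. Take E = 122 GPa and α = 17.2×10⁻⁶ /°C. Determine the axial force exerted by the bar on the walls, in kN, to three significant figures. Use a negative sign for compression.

Free thermal expansion αLΔT = 17.2e-6 · 10600 · 81.4 = 14.84 mm.
The walls impose strain ε = −(14.84)/10600 = -1.4001e-03; σ = Eε = 122000 · -1.4001e-03 = -170.8 MPa.
Wall reaction R = σ·A = -170.8·95.03 = -16230 N = -16.23 kN.

-16.2 kN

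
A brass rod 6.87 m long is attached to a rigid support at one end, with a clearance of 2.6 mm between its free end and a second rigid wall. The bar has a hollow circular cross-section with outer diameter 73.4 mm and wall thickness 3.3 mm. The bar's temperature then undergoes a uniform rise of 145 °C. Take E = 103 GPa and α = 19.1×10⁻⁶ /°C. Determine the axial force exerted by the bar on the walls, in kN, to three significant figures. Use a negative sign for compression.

-179 kN

Free thermal expansion αLΔT = 19.1e-6 · 6870 · 145 = 19.03 mm.
The walls engage after the gap closes; constrained expansion = 19.03 − 2.6 = 16.43 mm.
The walls impose strain ε = −(16.43)/6870 = -2.3910e-03; σ = Eε = 103000 · -2.3910e-03 = -246.3 MPa.
Wall reaction R = σ·A = -246.3·726.7 = -179000 N = -179 kN.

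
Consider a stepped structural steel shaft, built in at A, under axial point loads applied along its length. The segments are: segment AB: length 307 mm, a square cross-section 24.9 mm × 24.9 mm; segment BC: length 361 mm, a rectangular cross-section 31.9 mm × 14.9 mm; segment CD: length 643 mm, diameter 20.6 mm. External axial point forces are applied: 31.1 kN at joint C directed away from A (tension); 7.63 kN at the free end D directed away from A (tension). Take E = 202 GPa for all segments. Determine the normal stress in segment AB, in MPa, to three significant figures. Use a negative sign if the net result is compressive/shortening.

Internal axial forces (sectioning from the free end, tension +): N_CD = 7.63 kN, N_BC = 38.73 kN, N_AB = 38.73 kN.
A_AB = 620 mm².
σ_AB = N_AB/A_AB = 38730/620 = 62.47 MPa.

62.5 MPa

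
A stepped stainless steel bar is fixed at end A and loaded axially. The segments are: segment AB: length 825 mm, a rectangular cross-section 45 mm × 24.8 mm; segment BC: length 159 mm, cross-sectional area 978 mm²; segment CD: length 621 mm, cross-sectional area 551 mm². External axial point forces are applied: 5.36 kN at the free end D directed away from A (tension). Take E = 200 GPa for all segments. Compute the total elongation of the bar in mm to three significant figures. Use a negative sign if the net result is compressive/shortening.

0.0544 mm

Internal axial forces (sectioning from the free end, tension +): N_CD = 5.36 kN, N_BC = 5.36 kN, N_AB = 5.36 kN.
A_AB = 1116 mm².
δ_AB = 5360·825/(1116·200000) = 0.01981 mm
δ_BC = 5360·159/(978·200000) = 0.004357 mm
δ_CD = 5360·621/(551·200000) = 0.0302 mm
δ = Σδ_i = 0.05437 mm.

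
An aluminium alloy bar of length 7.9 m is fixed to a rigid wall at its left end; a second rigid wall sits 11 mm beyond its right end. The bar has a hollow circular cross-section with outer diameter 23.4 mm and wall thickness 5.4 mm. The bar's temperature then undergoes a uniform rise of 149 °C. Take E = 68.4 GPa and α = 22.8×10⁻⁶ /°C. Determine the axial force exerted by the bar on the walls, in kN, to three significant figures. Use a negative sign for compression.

-41.9 kN

Free thermal expansion αLΔT = 22.8e-6 · 7900 · 149 = 26.84 mm.
The walls engage after the gap closes; constrained expansion = 26.84 − 11 = 15.84 mm.
The walls impose strain ε = −(15.84)/7900 = -2.0048e-03; σ = Eε = 68400 · -2.0048e-03 = -137.1 MPa.
Wall reaction R = σ·A = -137.1·305.4 = -41870 N = -41.87 kN.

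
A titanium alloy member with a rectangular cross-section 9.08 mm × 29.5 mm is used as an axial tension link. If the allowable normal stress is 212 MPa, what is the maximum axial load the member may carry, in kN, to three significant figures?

56.8 kN

A = 267.9 mm².
P_max = σ_allow · A = 212 · 267.9 = 56790 N = 56.79 kN.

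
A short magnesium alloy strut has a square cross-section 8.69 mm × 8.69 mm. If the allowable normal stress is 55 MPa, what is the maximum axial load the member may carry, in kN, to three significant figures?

A = 75.52 mm².
P_max = σ_allow · A = 55 · 75.52 = 4153 N = 4.153 kN.

4.15 kN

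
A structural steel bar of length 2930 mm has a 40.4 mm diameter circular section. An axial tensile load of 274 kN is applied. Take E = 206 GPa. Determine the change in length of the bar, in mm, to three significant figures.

A = 1282 mm².
δ_mech = NL/(AE) = 274000·2930/(1282·206000) = 3.04 mm.

3.04 mm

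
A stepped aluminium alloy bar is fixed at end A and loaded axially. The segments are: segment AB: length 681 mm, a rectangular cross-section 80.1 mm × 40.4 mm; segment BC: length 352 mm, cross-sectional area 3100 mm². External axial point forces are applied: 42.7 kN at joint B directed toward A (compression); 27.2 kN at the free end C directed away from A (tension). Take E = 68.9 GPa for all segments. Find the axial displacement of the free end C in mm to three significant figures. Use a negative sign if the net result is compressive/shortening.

Internal axial forces (sectioning from the free end, tension +): N_BC = 27.2 kN, N_AB = -15.5 kN.
A_AB = 3236 mm².
δ_AB = -15500·681/(3236·68900) = -0.04734 mm
δ_BC = 27200·352/(3100·68900) = 0.04483 mm
δ = Σδ_i = -0.002516 mm.

-0.00252 mm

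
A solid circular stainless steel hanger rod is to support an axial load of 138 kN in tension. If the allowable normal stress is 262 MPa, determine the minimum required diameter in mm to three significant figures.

25.9 mm

Required area A ≥ P/σ_allow = 138000/262 = 526.7 mm².
For a solid circular section, d ≥ √(4A/π) = 25.9 mm.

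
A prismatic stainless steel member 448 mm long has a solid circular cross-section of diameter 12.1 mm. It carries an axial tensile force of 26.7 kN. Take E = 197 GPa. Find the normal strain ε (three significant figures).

A = 115 mm².
σ = N/A = 232.2 MPa; ε = σ/E = 232.2/197000 = 1.179e-03.

0.00118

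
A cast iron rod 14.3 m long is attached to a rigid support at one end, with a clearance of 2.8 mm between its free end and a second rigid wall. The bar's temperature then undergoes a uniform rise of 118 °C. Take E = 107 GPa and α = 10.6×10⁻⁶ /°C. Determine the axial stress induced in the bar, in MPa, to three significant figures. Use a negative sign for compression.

Free thermal expansion αLΔT = 10.6e-6 · 14300 · 118 = 17.89 mm.
The walls engage after the gap closes; constrained expansion = 17.89 − 2.8 = 15.09 mm.
The walls impose strain ε = −(15.09)/14300 = -1.0550e-03; σ = Eε = 107000 · -1.0550e-03 = -112.9 MPa.

-113 MPa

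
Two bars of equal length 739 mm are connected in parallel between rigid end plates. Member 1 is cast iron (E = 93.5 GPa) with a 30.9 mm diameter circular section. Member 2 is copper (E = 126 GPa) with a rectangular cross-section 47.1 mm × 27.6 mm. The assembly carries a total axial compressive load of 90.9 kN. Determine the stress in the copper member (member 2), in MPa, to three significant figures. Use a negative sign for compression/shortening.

A_1 = 749.9 mm².
A_2 = 1300 mm².
Equal strain + equilibrium ⇒ each member carries load in proportion to AE: A₁E₁ = 70120000 N, A₂E₂ = 163800000 N, ΣAE = 233900000 N.
σ₂ = P·E₂/ΣAE = -90900·126000/233900000 = -48.96 MPa.

-49.0 MPa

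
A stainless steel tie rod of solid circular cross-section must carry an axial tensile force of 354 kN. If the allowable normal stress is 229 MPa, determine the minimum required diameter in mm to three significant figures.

44.4 mm

Required area A ≥ P/σ_allow = 354000/229 = 1546 mm².
For a solid circular section, d ≥ √(4A/π) = 44.36 mm.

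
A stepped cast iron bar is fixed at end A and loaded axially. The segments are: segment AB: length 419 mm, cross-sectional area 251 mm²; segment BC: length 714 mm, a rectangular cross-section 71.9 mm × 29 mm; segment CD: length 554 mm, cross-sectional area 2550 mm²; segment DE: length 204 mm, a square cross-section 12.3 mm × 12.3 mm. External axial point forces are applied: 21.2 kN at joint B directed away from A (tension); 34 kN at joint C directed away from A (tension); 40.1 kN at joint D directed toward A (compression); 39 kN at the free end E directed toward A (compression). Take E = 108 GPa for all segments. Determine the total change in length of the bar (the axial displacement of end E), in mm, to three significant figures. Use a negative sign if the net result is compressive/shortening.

-1.16 mm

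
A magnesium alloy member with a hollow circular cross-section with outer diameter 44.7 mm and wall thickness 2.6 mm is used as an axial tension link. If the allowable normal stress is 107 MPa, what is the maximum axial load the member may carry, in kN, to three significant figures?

A = 343.9 mm².
P_max = σ_allow · A = 107 · 343.9 = 36800 N = 36.8 kN.

36.8 kN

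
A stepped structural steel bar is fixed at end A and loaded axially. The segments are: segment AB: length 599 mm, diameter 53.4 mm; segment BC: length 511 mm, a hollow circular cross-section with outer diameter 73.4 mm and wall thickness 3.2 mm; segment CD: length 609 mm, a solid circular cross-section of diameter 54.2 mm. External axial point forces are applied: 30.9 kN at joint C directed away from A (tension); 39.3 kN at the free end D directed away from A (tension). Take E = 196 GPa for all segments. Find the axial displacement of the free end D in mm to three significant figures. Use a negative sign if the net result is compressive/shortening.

0.408 mm

Internal axial forces (sectioning from the free end, tension +): N_CD = 39.3 kN, N_BC = 70.2 kN, N_AB = 70.2 kN.
A_AB = 2240 mm².
A_BC = 705.7 mm².
A_CD = 2307 mm².
δ_AB = 70200·599/(2240·196000) = 0.09579 mm
δ_BC = 70200·511/(705.7·196000) = 0.2593 mm
δ_CD = 39300·609/(2307·196000) = 0.05293 mm
δ = Σδ_i = 0.4081 mm.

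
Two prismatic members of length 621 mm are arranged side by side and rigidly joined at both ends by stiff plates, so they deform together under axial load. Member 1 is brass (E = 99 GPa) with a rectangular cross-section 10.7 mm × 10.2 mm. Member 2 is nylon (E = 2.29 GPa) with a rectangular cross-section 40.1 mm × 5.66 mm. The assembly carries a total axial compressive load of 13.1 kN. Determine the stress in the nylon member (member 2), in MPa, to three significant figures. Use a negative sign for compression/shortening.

A_1 = 109.1 mm².
A_2 = 227 mm².
Equal strain + equilibrium ⇒ each member carries load in proportion to AE: A₁E₁ = 10800000 N, A₂E₂ = 519800 N, ΣAE = 11320000 N.
σ₂ = P·E₂/ΣAE = -13100·2290/11320000 = -2.649 MPa.

-2.65 MPa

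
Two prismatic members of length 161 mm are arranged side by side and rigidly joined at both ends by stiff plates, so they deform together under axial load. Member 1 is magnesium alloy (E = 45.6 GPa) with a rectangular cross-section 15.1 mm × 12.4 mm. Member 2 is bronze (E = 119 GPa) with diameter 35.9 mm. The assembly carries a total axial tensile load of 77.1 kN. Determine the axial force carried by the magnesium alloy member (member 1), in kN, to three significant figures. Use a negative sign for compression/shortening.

5.10 kN

A_1 = 187.2 mm².
A_2 = 1012 mm².
Equal strain + equilibrium ⇒ each member carries load in proportion to AE: A₁E₁ = 8538000 N, A₂E₂ = 120500000 N, ΣAE = 129000000 N.
F₁ = P·A₁E₁/ΣAE = 77100·8538000/129000000 = 5103 N.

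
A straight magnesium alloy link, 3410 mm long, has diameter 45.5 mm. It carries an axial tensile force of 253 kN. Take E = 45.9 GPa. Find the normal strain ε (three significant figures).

A = 1626 mm².
σ = N/A = 155.6 MPa; ε = σ/E = 155.6/45900 = 3.390e-03.

0.00339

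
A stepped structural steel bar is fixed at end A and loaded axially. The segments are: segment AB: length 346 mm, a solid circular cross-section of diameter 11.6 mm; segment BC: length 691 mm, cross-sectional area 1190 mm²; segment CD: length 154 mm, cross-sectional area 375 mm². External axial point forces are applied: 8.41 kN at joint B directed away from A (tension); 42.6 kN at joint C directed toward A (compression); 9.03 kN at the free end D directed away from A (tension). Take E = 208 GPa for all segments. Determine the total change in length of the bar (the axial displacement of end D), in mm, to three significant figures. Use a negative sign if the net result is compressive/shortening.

Internal axial forces (sectioning from the free end, tension +): N_CD = 9.03 kN, N_BC = -33.57 kN, N_AB = -25.16 kN.
A_AB = 105.7 mm².
δ_AB = -25160·346/(105.7·208000) = -0.396 mm
δ_BC = -33570·691/(1190·208000) = -0.09372 mm
δ_CD = 9030·154/(375·208000) = 0.01783 mm
δ = Σδ_i = -0.4719 mm.

-0.472 mm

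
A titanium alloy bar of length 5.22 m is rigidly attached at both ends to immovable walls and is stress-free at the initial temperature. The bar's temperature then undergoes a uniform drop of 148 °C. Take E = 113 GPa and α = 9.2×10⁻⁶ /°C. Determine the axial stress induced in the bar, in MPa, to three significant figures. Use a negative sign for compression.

Free thermal expansion αLΔT = 9.2e-6 · 5220 · -148 = -7.108 mm.
The walls impose strain ε = −(-7.108)/5220 = 1.3616e-03; σ = Eε = 113000 · 1.3616e-03 = 153.9 MPa.

154 MPa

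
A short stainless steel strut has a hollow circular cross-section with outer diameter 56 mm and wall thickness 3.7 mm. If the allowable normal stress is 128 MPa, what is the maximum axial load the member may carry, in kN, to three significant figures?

A = 607.9 mm².
P_max = σ_allow · A = 128 · 607.9 = 77810 N = 77.81 kN.

77.8 kN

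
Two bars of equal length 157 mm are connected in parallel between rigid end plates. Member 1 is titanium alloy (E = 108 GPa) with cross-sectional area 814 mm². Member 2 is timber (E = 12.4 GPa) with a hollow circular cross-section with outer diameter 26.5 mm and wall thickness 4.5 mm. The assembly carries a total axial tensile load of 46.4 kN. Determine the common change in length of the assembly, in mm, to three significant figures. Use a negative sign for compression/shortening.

0.0794 mm

A_2 = 311 mm².
Equal strain + equilibrium ⇒ each member carries load in proportion to AE: A₁E₁ = 87910000 N, A₂E₂ = 3857000 N, ΣAE = 91770000 N.
δ = PL/ΣAE = 46400·157/91770000 = 0.07938 mm.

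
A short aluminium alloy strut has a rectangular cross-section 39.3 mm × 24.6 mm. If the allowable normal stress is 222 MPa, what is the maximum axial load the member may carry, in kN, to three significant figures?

215 kN

A = 966.8 mm².
P_max = σ_allow · A = 222 · 966.8 = 214600 N = 214.6 kN.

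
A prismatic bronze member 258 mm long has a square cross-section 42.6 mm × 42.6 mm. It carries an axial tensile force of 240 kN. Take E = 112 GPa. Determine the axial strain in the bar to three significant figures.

A = 1815 mm².
σ = N/A = 132.2 MPa; ε = σ/E = 132.2/112000 = 1.181e-03.

0.00118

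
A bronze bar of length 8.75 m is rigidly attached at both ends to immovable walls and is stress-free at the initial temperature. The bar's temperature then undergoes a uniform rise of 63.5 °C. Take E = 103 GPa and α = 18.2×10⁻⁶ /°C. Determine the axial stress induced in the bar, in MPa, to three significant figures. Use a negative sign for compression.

Free thermal expansion αLΔT = 18.2e-6 · 8750 · 63.5 = 10.11 mm.
The walls impose strain ε = −(10.11)/8750 = -1.1557e-03; σ = Eε = 103000 · -1.1557e-03 = -119 MPa.

-119 MPa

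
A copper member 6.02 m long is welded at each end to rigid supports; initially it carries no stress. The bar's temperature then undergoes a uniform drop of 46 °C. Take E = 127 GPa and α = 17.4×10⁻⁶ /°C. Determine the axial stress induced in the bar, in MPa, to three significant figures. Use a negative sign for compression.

102 MPa

Free thermal expansion αLΔT = 17.4e-6 · 6020 · -46 = -4.818 mm.
The walls impose strain ε = −(-4.818)/6020 = 8.0040e-04; σ = Eε = 127000 · 8.0040e-04 = 101.7 MPa.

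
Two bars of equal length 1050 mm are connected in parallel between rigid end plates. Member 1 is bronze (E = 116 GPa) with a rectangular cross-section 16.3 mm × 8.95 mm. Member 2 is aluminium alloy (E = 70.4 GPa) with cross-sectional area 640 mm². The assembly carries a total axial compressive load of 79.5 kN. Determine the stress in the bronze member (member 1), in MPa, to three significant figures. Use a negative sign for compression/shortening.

A_1 = 145.9 mm².
Equal strain + equilibrium ⇒ each member carries load in proportion to AE: A₁E₁ = 16920000 N, A₂E₂ = 45060000 N, ΣAE = 61980000 N.
σ₁ = P·E₁/ΣAE = -79500·116000/61980000 = -148.8 MPa.

-149 MPa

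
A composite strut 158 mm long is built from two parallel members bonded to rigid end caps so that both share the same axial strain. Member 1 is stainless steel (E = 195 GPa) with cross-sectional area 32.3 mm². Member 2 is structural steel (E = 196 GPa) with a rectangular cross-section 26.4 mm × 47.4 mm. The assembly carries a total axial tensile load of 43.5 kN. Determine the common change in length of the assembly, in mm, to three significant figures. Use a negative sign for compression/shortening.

0.0273 mm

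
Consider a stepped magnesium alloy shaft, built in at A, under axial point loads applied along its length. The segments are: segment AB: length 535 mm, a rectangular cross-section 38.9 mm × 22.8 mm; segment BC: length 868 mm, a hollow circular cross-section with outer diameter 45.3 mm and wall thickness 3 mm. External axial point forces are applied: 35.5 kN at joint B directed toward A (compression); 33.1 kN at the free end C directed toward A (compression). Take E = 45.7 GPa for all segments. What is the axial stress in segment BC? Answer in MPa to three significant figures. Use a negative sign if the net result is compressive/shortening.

Internal axial forces (sectioning from the free end, tension +): N_BC = -33.1 kN, N_AB = -68.6 kN.
A_BC = 398.7 mm².
σ_BC = N_BC/A_BC = -33100/398.7 = -83.03 MPa.

-83.0 MPa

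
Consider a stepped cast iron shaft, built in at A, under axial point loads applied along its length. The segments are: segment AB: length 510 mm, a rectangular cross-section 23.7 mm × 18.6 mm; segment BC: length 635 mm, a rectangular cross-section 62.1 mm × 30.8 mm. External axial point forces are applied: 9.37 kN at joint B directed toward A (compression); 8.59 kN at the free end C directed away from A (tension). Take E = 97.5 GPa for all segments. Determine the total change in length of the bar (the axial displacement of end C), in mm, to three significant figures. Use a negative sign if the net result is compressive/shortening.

0.0200 mm

Internal axial forces (sectioning from the free end, tension +): N_BC = 8.59 kN, N_AB = -0.78 kN.
A_AB = 440.8 mm².
A_BC = 1913 mm².
δ_AB = -780·510/(440.8·97500) = -0.009255 mm
δ_BC = 8590·635/(1913·97500) = 0.02925 mm
δ = Σδ_i = 0.01999 mm.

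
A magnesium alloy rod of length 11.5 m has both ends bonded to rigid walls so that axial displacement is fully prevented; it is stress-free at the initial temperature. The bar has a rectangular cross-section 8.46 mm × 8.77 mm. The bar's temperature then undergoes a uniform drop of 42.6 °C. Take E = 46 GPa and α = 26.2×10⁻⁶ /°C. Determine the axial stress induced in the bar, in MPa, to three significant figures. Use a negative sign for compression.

51.3 MPa

Free thermal expansion αLΔT = 26.2e-6 · 11500 · -42.6 = -12.84 mm.
The walls impose strain ε = −(-12.84)/11500 = 1.1161e-03; σ = Eε = 46000 · 1.1161e-03 = 51.34 MPa.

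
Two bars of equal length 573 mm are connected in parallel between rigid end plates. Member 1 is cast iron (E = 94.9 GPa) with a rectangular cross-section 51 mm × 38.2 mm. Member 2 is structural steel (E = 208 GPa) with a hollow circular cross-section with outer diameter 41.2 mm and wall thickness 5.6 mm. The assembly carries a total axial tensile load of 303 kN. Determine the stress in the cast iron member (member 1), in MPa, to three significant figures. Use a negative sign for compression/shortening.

A_1 = 1948 mm².
A_2 = 626.3 mm².
Equal strain + equilibrium ⇒ each member carries load in proportion to AE: A₁E₁ = 184900000 N, A₂E₂ = 130300000 N, ΣAE = 315200000 N.
σ₁ = P·E₁/ΣAE = 303000·94900/315200000 = 91.24 MPa.

91.2 MPa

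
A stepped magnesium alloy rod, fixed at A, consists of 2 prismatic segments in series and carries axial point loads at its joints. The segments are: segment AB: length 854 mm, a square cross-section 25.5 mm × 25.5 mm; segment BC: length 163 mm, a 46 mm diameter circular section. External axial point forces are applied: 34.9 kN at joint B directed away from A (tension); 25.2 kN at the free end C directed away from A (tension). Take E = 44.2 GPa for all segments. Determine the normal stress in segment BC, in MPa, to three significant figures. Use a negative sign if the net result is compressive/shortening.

15.2 MPa

Internal axial forces (sectioning from the free end, tension +): N_BC = 25.2 kN, N_AB = 60.1 kN.
A_BC = 1662 mm².
σ_BC = N_BC/A_BC = 25200/1662 = 15.16 MPa.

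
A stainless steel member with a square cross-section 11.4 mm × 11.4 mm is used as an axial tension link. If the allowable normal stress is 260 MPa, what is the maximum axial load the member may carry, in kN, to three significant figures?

A = 130 mm².
P_max = σ_allow · A = 260 · 130 = 33790 N = 33.79 kN.

33.8 kN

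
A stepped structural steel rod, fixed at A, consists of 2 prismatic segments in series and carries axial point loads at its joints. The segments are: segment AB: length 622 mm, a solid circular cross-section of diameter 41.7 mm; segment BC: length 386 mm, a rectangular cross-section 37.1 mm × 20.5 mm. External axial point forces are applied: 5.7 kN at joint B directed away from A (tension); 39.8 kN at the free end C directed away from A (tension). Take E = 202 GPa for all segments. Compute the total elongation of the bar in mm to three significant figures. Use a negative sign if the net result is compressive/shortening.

0.203 mm

Internal axial forces (sectioning from the free end, tension +): N_BC = 39.8 kN, N_AB = 45.5 kN.
A_AB = 1366 mm².
A_BC = 760.6 mm².
δ_AB = 45500·622/(1366·202000) = 0.1026 mm
δ_BC = 39800·386/(760.6·202000) = 0.1 mm
δ = Σδ_i = 0.2026 mm.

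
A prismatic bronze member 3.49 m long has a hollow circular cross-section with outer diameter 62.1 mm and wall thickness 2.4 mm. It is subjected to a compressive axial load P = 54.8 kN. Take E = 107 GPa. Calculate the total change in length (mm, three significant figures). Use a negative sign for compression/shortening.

A = 450.1 mm².
δ_mech = NL/(AE) = -54800·3490/(450.1·107000) = -3.971 mm.

-3.97 mm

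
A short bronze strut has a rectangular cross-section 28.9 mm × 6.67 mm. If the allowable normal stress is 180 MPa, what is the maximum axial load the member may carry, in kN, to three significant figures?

A = 192.8 mm².
P_max = σ_allow · A = 180 · 192.8 = 34700 N = 34.7 kN.

34.7 kN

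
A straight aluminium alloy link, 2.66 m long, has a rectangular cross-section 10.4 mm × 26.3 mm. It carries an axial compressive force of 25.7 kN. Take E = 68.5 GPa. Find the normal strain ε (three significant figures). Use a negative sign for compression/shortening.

A = 273.5 mm².
σ = N/A = -93.96 MPa; ε = σ/E = -93.96/68500 = -1.372e-03.

-0.00137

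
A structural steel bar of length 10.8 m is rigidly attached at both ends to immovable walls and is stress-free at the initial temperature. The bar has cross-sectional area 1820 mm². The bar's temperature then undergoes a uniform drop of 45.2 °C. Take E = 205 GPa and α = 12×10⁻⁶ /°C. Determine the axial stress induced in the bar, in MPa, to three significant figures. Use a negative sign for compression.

Free thermal expansion αLΔT = 12e-6 · 10800 · -45.2 = -5.858 mm.
The walls impose strain ε = −(-5.858)/10800 = 5.4240e-04; σ = Eε = 205000 · 5.4240e-04 = 111.2 MPa.

111 MPa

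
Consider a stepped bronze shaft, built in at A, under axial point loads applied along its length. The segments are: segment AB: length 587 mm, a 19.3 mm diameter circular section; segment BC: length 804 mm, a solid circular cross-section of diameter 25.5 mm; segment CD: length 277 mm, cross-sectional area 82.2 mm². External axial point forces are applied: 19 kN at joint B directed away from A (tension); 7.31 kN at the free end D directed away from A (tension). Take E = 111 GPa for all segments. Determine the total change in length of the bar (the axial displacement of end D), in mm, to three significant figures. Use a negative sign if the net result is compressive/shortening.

0.801 mm

Internal axial forces (sectioning from the free end, tension +): N_CD = 7.31 kN, N_BC = 7.31 kN, N_AB = 26.31 kN.
A_AB = 292.6 mm².
A_BC = 510.7 mm².
δ_AB = 26310·587/(292.6·111000) = 0.4756 mm
δ_BC = 7310·804/(510.7·111000) = 0.1037 mm
δ_CD = 7310·277/(82.2·111000) = 0.2219 mm
δ = Σδ_i = 0.8012 mm.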